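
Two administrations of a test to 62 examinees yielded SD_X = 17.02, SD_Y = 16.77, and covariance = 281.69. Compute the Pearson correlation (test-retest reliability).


r = cov(X,Y) / (SD_X * SD_Y)
r = 281.69 / (17.02 * 16.77)
r = 281.69 / 285.4254
r = 0.9869

0.9869


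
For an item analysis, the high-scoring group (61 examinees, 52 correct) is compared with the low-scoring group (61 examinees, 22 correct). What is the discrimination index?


p_upper = 52/61 = 0.8525
p_lower = 22/61 = 0.3607
D = 0.8525 - 0.3607 = 0.4918

0.4918


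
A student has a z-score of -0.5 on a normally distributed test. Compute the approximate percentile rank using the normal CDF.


CDF(z) = 0.5 * (1 + erf(z/sqrt(2)))
erf(-0.3536) = -0.3829
CDF = 0.3085
Percentile rank = 0.3085 * 100 = 30.85

30.85


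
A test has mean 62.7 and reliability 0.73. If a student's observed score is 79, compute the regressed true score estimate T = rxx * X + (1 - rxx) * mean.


T_est = rxx * X + (1 - rxx) * mean
T_est = 0.73 * 79 + 0.27 * 62.7
T_est = 57.67 + 16.929
T_est = 74.599

74.599


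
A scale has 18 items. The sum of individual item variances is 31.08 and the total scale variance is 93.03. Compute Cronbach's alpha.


alpha = (k/(k-1)) * (1 - sum(si^2)/s_total^2)
= (18/17) * (1 - 31.08/93.03)
alpha = 0.7051

0.7051


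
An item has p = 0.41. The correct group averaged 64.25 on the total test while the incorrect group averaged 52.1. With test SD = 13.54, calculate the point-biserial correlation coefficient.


q = 1 - p = 0.59
rpb = ((M1 - M0) / SD) * sqrt(p * q)
rpb = ((64.25 - 52.1) / 13.54) * sqrt(0.41 * 0.59)
rpb = 0.4413

0.4413


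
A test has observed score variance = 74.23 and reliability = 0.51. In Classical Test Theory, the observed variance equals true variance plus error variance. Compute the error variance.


var_true = rxx * var_obs = 0.51 * 74.23 = 37.8573
var_error = var_obs - var_true
var_error = 74.23 - 37.8573
var_error = 36.3727

36.3727


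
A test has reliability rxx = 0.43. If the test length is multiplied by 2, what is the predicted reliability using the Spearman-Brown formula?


r_new = (n * rxx) / (1 + (n-1) * rxx)
r_new = (2 * 0.43) / (1 + 1 * 0.43)
r_new = 0.86 / 1.43
r_new = 0.6014

0.6014


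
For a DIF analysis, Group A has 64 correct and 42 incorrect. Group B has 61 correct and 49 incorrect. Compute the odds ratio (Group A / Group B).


Odds_A = 64/42 = 1.5238
Odds_B = 61/49 = 1.2449
OR = Odds_A / Odds_B = 1.5238 / 1.2449
Exactly, OR = (64 * 49) / (42 * 61) = 3136 / 2562
OR = 1.224

1.224


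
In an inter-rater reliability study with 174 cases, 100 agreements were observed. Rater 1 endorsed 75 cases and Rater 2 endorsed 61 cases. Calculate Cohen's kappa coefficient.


P_o = 100/174 = 0.574713
P_e = (75*61 + 99*113) / 30276 = 0.52061
kappa = (P_o - P_e) / (1 - P_e)
kappa = (0.574713 - 0.52061) / (1 - 0.52061)
kappa = 0.1129

0.1129


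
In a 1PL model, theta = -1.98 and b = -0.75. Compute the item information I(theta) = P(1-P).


P = 1/(1+exp(-(-1.98--0.75))) = 0.2262
I = P*(1-P) = 0.2262 * 0.7738
I = 0.175

0.175


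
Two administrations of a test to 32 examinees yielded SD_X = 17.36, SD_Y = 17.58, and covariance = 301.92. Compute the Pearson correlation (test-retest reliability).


r = cov(X,Y) / (SD_X * SD_Y)
r = 301.92 / (17.36 * 17.58)
r = 301.92 / 305.1888
r = 0.9893

0.9893


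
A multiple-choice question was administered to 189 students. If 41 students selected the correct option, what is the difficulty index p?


Item difficulty p = number correct / total examinees
p = 41 / 189
p = 0.2169

0.2169


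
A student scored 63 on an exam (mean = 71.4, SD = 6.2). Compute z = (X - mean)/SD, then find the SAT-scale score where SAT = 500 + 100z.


z = (X - mean) / SD = (63 - 71.4) / 6.2
z = -8.4 / 6.2
z = -1.3548
SAT-scale = SAT = 500 + 100z
Carry z at full precision (z = -8.4 / 6.2) into the conversion:
SAT-scale = 500 + 100 * (-8.4 / 6.2) = 500 + -840 / 6.2
SAT-scale = 500 + -135.4839
SAT-scale = 364.5161

364.5161


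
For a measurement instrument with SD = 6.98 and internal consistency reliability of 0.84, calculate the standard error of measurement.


SEM = SD * sqrt(1 - rxx)
SEM = 6.98 * sqrt(1 - 0.84)
SEM = 6.98 * sqrt(0.16) = 6.98 * 0.4
SEM = 2.792

2.792


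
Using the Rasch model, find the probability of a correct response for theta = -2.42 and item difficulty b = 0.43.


theta - b = -2.42 - 0.43 = -2.85
exp(-(theta - b)) = exp(2.85) = 17.2878
P = 1 / (1 + 17.2878)
P = 0.0547

0.0547


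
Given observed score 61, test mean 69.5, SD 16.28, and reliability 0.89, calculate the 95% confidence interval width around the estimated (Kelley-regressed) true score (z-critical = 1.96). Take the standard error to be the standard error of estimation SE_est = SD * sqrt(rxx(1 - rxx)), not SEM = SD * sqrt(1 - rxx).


True score estimate = 0.89*61 + 0.11*69.5 = 61.935
SE_est = SD * sqrt(rxx * (1 - rxx)) = 16.28 * sqrt(0.89 * 0.11) = 16.28 * sqrt(0.0979) = 5.093845
CI = T_est +/- z * SE_est, so width = 2 * z * SE_est = 2 * 1.96 * 5.093845
Width = 19.9679

19.9679


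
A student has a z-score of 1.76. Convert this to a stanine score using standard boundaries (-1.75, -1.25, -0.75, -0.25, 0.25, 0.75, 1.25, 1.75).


Stanine boundaries: [-1.75, -1.25, -0.75, -0.25, 0.25, 0.75, 1.25, 1.75]
z = 1.76
Check each boundary:
  z >= -1.75 -> could be stanine 2
  z >= -1.25 -> could be stanine 3
  z >= -0.75 -> could be stanine 4
  z >= -0.25 -> could be stanine 5
  z >= 0.25 -> could be stanine 6
  z >= 0.75 -> could be stanine 7
  z >= 1.25 -> could be stanine 8
  z >= 1.75 -> could be stanine 9
Highest qualifying boundary gives stanine = 9

9


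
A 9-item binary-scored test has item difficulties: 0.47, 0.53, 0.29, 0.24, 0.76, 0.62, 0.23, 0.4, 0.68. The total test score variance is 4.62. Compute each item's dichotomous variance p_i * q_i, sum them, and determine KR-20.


For each item, compute p_i * q_i:
  Item 1: 0.47 * 0.53 = 0.2491
  Item 2: 0.53 * 0.47 = 0.2491
  Item 3: 0.29 * 0.71 = 0.2059
  Item 4: 0.24 * 0.76 = 0.1824
  Item 5: 0.76 * 0.24 = 0.1824
  Item 6: 0.62 * 0.38 = 0.2356
  Item 7: 0.23 * 0.77 = 0.1771
  Item 8: 0.4 * 0.6 = 0.24
  Item 9: 0.68 * 0.32 = 0.2176
Sum(p_i * q_i) = 0.2491 + 0.2491 + 0.2059 + 0.1824 + 0.1824 + 0.2356 + 0.1771 + 0.24 + 0.2176 = 1.9392
KR-20 = (k/(k-1)) * (1 - Sum(p_i*q_i) / Var_total)
= (9/8) * (1 - 1.9392/4.62)
= 1.125 * 0.5803
KR-20 = 0.6528

0.6528


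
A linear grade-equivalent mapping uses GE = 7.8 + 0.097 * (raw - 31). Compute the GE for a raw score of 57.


raw - median = 57 - 31 = 26
slope * diff = 0.097 * 26 = 2.522
GE = 7.8 + 2.522
GE = 10.322

10.322


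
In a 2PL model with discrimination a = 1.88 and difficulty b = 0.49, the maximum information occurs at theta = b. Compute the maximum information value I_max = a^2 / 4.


For 2PL, max info at theta = b = 0.49
I_max = a^2 / 4 = 1.88^2 / 4
= 3.5344 / 4
I_max = 0.8836

0.8836


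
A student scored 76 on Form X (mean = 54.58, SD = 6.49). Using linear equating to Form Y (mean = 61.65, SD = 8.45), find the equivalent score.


slope = SD_Y / SD_X = 8.45 / 6.49 ~ 1.302
intercept = mean_Y - slope * mean_X = 61.65 - (8.45 / 6.49) * 54.58 ~ -9.4133
Y = slope * X + intercept. To avoid rounding drift from the rounded slope/intercept, evaluate the equivalent form Y = mean_Y + SD_Y * (X - mean_X) / SD_X at full precision:
Y = 61.65 + 8.45 * (76 - 54.58) / 6.49
Y = 61.65 + 8.45 * 21.42 / 6.49
Y = 61.65 + 180.999 / 6.49
Y = 61.65 + 27.8889
Y = 89.5389

89.5389


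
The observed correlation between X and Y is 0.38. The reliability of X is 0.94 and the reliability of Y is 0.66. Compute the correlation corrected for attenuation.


r_corrected = rxy / sqrt(rxx * ryy)
= 0.38 / sqrt(0.94 * 0.66)
= 0.38 / sqrt(0.6204)
= 0.38 / 0.787655
r_corrected = 0.4824

0.4824


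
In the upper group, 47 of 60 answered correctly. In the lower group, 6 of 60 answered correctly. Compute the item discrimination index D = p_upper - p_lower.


p_upper = 47/60 = 0.7833
p_lower = 6/60 = 0.1
D = 0.7833 - 0.1 = 0.6833

0.6833


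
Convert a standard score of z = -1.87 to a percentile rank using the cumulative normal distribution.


CDF(z) = 0.5 * (1 + erf(z/sqrt(2)))
erf(-1.3223) = -0.9385
CDF = 0.0307
Percentile rank = 0.0307 * 100 = 3.07

3.07


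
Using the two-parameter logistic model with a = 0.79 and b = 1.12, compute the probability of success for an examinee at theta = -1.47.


a*(theta - b) = 0.79 * (-1.47 - 1.12) = -2.0461
exp(--2.0461) = 7.7377
P = 1 / (1 + 7.7377)
P = 0.1144

0.1144


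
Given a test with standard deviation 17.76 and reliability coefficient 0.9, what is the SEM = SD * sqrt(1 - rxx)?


SEM = SD * sqrt(1 - rxx)
SEM = 17.76 * sqrt(1 - 0.9)
SEM = 17.76 * sqrt(0.1) = 17.76 * 0.316228
SEM = 5.6162

5.6162


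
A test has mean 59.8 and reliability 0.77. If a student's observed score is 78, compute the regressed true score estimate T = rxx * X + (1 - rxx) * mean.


T_est = rxx * X + (1 - rxx) * mean
T_est = 0.77 * 78 + 0.23 * 59.8
T_est = 60.06 + 13.754
T_est = 73.814

73.814


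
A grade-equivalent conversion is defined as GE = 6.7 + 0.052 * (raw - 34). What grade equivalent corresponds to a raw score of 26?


raw - median = 26 - 34 = -8
slope * diff = 0.052 * -8 = -0.416
GE = 6.7 + -0.416
GE = 6.284

6.284


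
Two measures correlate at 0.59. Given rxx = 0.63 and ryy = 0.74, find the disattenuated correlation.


r_corrected = rxy / sqrt(rxx * ryy)
= 0.59 / sqrt(0.63 * 0.74)
= 0.59 / sqrt(0.4662)
= 0.59 / 0.682788
r_corrected = 0.8641

0.8641


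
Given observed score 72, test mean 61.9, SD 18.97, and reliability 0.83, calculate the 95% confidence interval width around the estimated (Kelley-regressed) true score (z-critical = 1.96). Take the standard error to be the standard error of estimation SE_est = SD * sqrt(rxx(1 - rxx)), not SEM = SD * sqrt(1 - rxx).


True score estimate = 0.83*72 + 0.17*61.9 = 70.283
SE_est = SD * sqrt(rxx * (1 - rxx)) = 18.97 * sqrt(0.83 * 0.17) = 18.97 * sqrt(0.1411) = 7.125754
CI = T_est +/- z * SE_est, so width = 2 * z * SE_est = 2 * 1.96 * 7.125754
Width = 27.933

27.933


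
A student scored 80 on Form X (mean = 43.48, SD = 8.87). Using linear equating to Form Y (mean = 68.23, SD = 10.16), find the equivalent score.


slope = SD_Y / SD_X = 10.16 / 8.87 ~ 1.1454
intercept = mean_Y - slope * mean_X = 68.23 - (10.16 / 8.87) * 43.48 ~ 18.4265
Y = slope * X + intercept. To avoid rounding drift from the rounded slope/intercept, evaluate the equivalent form Y = mean_Y + SD_Y * (X - mean_X) / SD_X at full precision:
Y = 68.23 + 10.16 * (80 - 43.48) / 8.87
Y = 68.23 + 10.16 * 36.52 / 8.87
Y = 68.23 + 371.0432 / 8.87
Y = 68.23 + 41.8313
Y = 110.0613

110.0613


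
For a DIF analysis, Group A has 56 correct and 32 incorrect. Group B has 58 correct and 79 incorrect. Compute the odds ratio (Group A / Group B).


Odds_A = 56/32 = 1.75
Odds_B = 58/79 = 0.7342
OR = Odds_A / Odds_B = 1.75 / 0.7342
Exactly, OR = (56 * 79) / (32 * 58) = 4424 / 1856
OR = 2.3836

2.3836


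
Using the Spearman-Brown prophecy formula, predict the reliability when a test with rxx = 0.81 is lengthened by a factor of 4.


r_new = (n * rxx) / (1 + (n-1) * rxx)
r_new = (4 * 0.81) / (1 + 3 * 0.81)
r_new = 3.24 / 3.43
r_new = 0.9446

0.9446


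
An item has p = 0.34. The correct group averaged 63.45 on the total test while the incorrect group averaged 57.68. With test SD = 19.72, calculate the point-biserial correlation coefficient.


q = 1 - p = 0.66
rpb = ((M1 - M0) / SD) * sqrt(p * q)
rpb = ((63.45 - 57.68) / 19.72) * sqrt(0.34 * 0.66)
rpb = 0.1386

0.1386


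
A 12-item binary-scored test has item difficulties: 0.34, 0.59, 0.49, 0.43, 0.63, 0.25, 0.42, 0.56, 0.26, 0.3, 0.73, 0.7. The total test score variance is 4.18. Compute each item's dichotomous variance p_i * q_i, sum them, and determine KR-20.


For each item, compute p_i * q_i:
  Item 1: 0.34 * 0.66 = 0.2244
  Item 2: 0.59 * 0.41 = 0.2419
  Item 3: 0.49 * 0.51 = 0.2499
  Item 4: 0.43 * 0.57 = 0.2451
  Item 5: 0.63 * 0.37 = 0.2331
  Item 6: 0.25 * 0.75 = 0.1875
  Item 7: 0.42 * 0.58 = 0.2436
  Item 8: 0.56 * 0.44 = 0.2464
  Item 9: 0.26 * 0.74 = 0.1924
  Item 10: 0.3 * 0.7 = 0.21
  Item 11: 0.73 * 0.27 = 0.1971
  Item 12: 0.7 * 0.3 = 0.21
Sum(p_i * q_i) = 0.2244 + 0.2419 + 0.2499 + 0.2451 + 0.2331 + 0.1875 + 0.2436 + 0.2464 + 0.1924 + 0.21 + 0.1971 + 0.21 = 2.6814
KR-20 = (k/(k-1)) * (1 - Sum(p_i*q_i) / Var_total)
= (12/11) * (1 - 2.6814/4.18)
= 1.0909 * 0.3585
KR-20 = 0.3911

0.3911


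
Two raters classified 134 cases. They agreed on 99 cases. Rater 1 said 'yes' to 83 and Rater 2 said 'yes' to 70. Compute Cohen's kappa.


P_o = 99/134 = 0.738806
P_e = (83*70 + 51*64) / 17956 = 0.505346
kappa = (P_o - P_e) / (1 - P_e)
kappa = (0.738806 - 0.505346) / (1 - 0.505346)
kappa = 0.472

0.472


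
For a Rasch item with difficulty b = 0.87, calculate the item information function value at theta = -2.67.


P = 1/(1+exp(-(-2.67-0.87))) = 0.0282
I = P*(1-P) = 0.0282 * 0.9718
I = 0.0274

0.0274


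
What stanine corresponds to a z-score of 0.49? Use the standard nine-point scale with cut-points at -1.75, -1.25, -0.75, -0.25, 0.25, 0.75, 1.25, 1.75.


Stanine boundaries: [-1.75, -1.25, -0.75, -0.25, 0.25, 0.75, 1.25, 1.75]
z = 0.49
Check each boundary:
  z >= -1.75 -> could be stanine 2
  z >= -1.25 -> could be stanine 3
  z >= -0.75 -> could be stanine 4
  z >= -0.25 -> could be stanine 5
  z >= 0.25 -> could be stanine 6
  z < 0.75
  z < 1.25
  z < 1.75
Highest qualifying boundary gives stanine = 6

6


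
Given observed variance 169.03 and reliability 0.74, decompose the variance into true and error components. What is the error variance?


var_true = rxx * var_obs = 0.74 * 169.03 = 125.0822
var_error = var_obs - var_true
var_error = 169.03 - 125.0822
var_error = 43.9478

43.9478


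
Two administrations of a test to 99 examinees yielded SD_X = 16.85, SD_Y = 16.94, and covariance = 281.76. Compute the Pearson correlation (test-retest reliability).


r = cov(X,Y) / (SD_X * SD_Y)
r = 281.76 / (16.85 * 16.94)
r = 281.76 / 285.439
r = 0.9871

0.9871


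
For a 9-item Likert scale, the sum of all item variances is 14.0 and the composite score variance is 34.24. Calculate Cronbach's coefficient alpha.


alpha = (k/(k-1)) * (1 - sum(si^2)/s_total^2)
= (9/8) * (1 - 14.0/34.24)
alpha = 0.665

0.665


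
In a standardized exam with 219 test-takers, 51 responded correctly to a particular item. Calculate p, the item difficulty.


Item difficulty p = number correct / total examinees
p = 51 / 219
p = 0.2329

0.2329


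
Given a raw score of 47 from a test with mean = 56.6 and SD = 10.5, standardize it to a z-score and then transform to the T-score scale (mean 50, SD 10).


z = (X - mean) / SD = (47 - 56.6) / 10.5
z = -9.6 / 10.5
z = -0.9143
T-score = T = 50 + 10z
Carry z at full precision (z = -9.6 / 10.5) into the conversion:
T-score = 50 + 10 * (-9.6 / 10.5) = 50 + -96 / 10.5
T-score = 50 + -9.1429
T-score = 40.8571

40.8571


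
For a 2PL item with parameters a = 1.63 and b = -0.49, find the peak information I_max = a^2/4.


For 2PL, max info at theta = b = -0.49
I_max = a^2 / 4 = 1.63^2 / 4
= 2.6569 / 4
I_max = 0.6642

0.6642


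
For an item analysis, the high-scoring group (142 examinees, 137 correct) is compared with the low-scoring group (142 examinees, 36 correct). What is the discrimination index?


p_upper = 137/142 = 0.9648
p_lower = 36/142 = 0.2535
D = 0.9648 - 0.2535 = 0.7113

0.7113


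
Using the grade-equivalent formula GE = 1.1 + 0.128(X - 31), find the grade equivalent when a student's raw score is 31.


raw - median = 31 - 31 = 0
slope * diff = 0.128 * 0 = 0.0
GE = 1.1 + 0.0
GE = 1.1

1.1


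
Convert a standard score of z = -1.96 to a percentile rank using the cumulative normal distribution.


CDF(z) = 0.5 * (1 + erf(z/sqrt(2)))
erf(-1.3859) = -0.95
CDF = 0.025
Percentile rank = 0.025 * 100 = 2.5

2.5


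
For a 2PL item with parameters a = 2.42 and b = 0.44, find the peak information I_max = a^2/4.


For 2PL, max info at theta = b = 0.44
I_max = a^2 / 4 = 2.42^2 / 4
= 5.8564 / 4
I_max = 1.4641

1.4641


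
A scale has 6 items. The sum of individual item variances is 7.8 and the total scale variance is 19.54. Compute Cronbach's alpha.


alpha = (k/(k-1)) * (1 - sum(si^2)/s_total^2)
= (6/5) * (1 - 7.8/19.54)
alpha = 0.721

0.721


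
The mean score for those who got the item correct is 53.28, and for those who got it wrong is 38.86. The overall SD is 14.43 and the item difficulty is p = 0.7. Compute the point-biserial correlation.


q = 1 - p = 0.3
rpb = ((M1 - M0) / SD) * sqrt(p * q)
rpb = ((53.28 - 38.86) / 14.43) * sqrt(0.7 * 0.3)
rpb = 0.4579

0.4579


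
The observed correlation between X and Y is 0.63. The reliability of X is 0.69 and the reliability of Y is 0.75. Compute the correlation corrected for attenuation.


r_corrected = rxy / sqrt(rxx * ryy)
= 0.63 / sqrt(0.69 * 0.75)
= 0.63 / sqrt(0.5175)
= 0.63 / 0.719375
r_corrected = 0.8758

0.8758


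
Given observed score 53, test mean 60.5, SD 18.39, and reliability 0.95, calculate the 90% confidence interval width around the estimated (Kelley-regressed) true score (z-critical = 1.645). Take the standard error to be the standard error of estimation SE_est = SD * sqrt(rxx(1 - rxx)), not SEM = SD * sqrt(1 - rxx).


True score estimate = 0.95*53 + 0.05*60.5 = 53.375
SE_est = SD * sqrt(rxx * (1 - rxx)) = 18.39 * sqrt(0.95 * 0.05) = 18.39 * sqrt(0.0475) = 4.008008
CI = T_est +/- z * SE_est, so width = 2 * z * SE_est = 2 * 1.645 * 4.008008
Width = 13.1863

13.1863


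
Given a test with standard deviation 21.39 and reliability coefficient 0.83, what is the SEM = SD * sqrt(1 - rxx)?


SEM = SD * sqrt(1 - rxx)
SEM = 21.39 * sqrt(1 - 0.83)
SEM = 21.39 * sqrt(0.17) = 21.39 * 0.412311
SEM = 8.8193

8.8193


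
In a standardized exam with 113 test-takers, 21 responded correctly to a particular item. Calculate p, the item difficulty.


Item difficulty p = number correct / total examinees
p = 21 / 113
p = 0.1858

0.1858


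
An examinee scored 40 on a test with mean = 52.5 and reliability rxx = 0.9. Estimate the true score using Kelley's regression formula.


T_est = rxx * X + (1 - rxx) * mean
T_est = 0.9 * 40 + 0.1 * 52.5
T_est = 36.0 + 5.25
T_est = 41.25

41.25


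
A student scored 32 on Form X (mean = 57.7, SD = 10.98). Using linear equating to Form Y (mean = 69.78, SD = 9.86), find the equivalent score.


slope = SD_Y / SD_X = 9.86 / 10.98 ~ 0.898
intercept = mean_Y - slope * mean_X = 69.78 - (9.86 / 10.98) * 57.7 ~ 17.9656
Y = slope * X + intercept. To avoid rounding drift from the rounded slope/intercept, evaluate the equivalent form Y = mean_Y + SD_Y * (X - mean_X) / SD_X at full precision:
Y = 69.78 + 9.86 * (32 - 57.7) / 10.98
Y = 69.78 - 9.86 * 25.7 / 10.98
Y = 69.78 - 253.402 / 10.98
Y = 69.78 - 23.0785
Y = 46.7015

46.7015


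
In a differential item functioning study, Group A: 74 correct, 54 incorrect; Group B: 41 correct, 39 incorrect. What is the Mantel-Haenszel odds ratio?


Odds_A = 74/54 = 1.3704
Odds_B = 41/39 = 1.0513
OR = Odds_A / Odds_B = 1.3704 / 1.0513
Exactly, OR = (74 * 39) / (54 * 41) = 2886 / 2214
OR = 1.3035

1.3035


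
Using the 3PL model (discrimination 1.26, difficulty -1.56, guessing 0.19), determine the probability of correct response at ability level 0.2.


logit = 1.26*(0.2 - -1.56) = 2.2176
P* = 1/(1 + exp(-2.2176)) = 0.9018
P = 0.19 + (1 - 0.19) * 0.9018
P = 0.9205

0.9205


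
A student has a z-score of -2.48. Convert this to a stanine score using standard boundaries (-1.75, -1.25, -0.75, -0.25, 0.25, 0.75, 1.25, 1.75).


Stanine boundaries: [-1.75, -1.25, -0.75, -0.25, 0.25, 0.75, 1.25, 1.75]
z = -2.48
Check each boundary:
  z < -1.75
  z < -1.25
  z < -0.75
  z < -0.25
  z < 0.25
  z < 0.75
  z < 1.25
  z < 1.75
Highest qualifying boundary gives stanine = 1

1


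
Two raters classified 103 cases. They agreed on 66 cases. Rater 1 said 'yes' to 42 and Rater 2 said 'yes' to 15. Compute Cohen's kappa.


P_o = 66/103 = 0.640777
P_e = (42*15 + 61*88) / 10609 = 0.565369
kappa = (P_o - P_e) / (1 - P_e)
kappa = (0.640777 - 0.565369) / (1 - 0.565369)
kappa = 0.1735

0.1735


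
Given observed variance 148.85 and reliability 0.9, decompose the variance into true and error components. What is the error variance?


var_true = rxx * var_obs = 0.9 * 148.85 = 133.965
var_error = var_obs - var_true
var_error = 148.85 - 133.965
var_error = 14.885

14.885


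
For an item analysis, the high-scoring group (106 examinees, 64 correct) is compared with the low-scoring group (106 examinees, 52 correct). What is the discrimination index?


p_upper = 64/106 = 0.6038
p_lower = 52/106 = 0.4906
D = 0.6038 - 0.4906 = 0.1132

0.1132


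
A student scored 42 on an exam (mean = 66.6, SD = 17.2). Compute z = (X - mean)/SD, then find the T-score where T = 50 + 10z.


z = (X - mean) / SD = (42 - 66.6) / 17.2
z = -24.6 / 17.2
z = -1.4302
T-score = T = 50 + 10z
Carry z at full precision (z = -24.6 / 17.2) into the conversion:
T-score = 50 + 10 * (-24.6 / 17.2) = 50 + -246 / 17.2
T-score = 50 + -14.3023
T-score = 35.6977

35.6977


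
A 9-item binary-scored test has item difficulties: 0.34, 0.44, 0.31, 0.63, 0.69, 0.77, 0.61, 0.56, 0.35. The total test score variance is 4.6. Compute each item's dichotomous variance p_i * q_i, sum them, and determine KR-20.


For each item, compute p_i * q_i:
  Item 1: 0.34 * 0.66 = 0.2244
  Item 2: 0.44 * 0.56 = 0.2464
  Item 3: 0.31 * 0.69 = 0.2139
  Item 4: 0.63 * 0.37 = 0.2331
  Item 5: 0.69 * 0.31 = 0.2139
  Item 6: 0.77 * 0.23 = 0.1771
  Item 7: 0.61 * 0.39 = 0.2379
  Item 8: 0.56 * 0.44 = 0.2464
  Item 9: 0.35 * 0.65 = 0.2275
Sum(p_i * q_i) = 0.2244 + 0.2464 + 0.2139 + 0.2331 + 0.2139 + 0.1771 + 0.2379 + 0.2464 + 0.2275 = 2.0206
KR-20 = (k/(k-1)) * (1 - Sum(p_i*q_i) / Var_total)
= (9/8) * (1 - 2.0206/4.6)
= 1.125 * 0.5607
KR-20 = 0.6308

0.6308


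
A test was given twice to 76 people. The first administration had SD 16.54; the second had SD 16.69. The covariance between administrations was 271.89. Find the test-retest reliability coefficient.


r = cov(X,Y) / (SD_X * SD_Y)
r = 271.89 / (16.54 * 16.69)
r = 271.89 / 276.0526
r = 0.9849

0.9849


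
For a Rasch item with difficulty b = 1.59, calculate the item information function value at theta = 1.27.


P = 1/(1+exp(-(1.27-1.59))) = 0.4207
I = P*(1-P) = 0.4207 * 0.5793
I = 0.2437

0.2437


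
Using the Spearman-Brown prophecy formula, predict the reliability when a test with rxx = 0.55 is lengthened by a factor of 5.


r_new = (n * rxx) / (1 + (n-1) * rxx)
r_new = (5 * 0.55) / (1 + 4 * 0.55)
r_new = 2.75 / 3.2
r_new = 0.8594

0.8594


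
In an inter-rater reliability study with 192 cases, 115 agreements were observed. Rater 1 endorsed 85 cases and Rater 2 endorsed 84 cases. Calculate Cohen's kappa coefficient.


P_o = 115/192 = 0.598958
P_e = (85*84 + 107*108) / 36864 = 0.507161
kappa = (P_o - P_e) / (1 - P_e)
kappa = (0.598958 - 0.507161) / (1 - 0.507161)
kappa = 0.1863

0.1863


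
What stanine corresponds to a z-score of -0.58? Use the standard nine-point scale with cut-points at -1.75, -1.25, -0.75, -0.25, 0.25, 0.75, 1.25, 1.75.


Stanine boundaries: [-1.75, -1.25, -0.75, -0.25, 0.25, 0.75, 1.25, 1.75]
z = -0.58
Check each boundary:
  z >= -1.75 -> could be stanine 2
  z >= -1.25 -> could be stanine 3
  z >= -0.75 -> could be stanine 4
  z < -0.25
  z < 0.25
  z < 0.75
  z < 1.25
  z < 1.75
Highest qualifying boundary gives stanine = 4

4


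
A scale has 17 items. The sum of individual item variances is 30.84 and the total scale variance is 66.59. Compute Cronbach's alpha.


alpha = (k/(k-1)) * (1 - sum(si^2)/s_total^2)
= (17/16) * (1 - 30.84/66.59)
alpha = 0.5704

0.5704


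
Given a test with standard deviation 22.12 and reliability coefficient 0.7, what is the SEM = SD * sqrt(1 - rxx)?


SEM = SD * sqrt(1 - rxx)
SEM = 22.12 * sqrt(1 - 0.7)
SEM = 22.12 * sqrt(0.3) = 22.12 * 0.547723
SEM = 12.1156

12.1156


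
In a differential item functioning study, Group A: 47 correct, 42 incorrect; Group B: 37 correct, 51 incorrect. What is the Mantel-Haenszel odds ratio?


Odds_A = 47/42 = 1.119
Odds_B = 37/51 = 0.7255
OR = Odds_A / Odds_B = 1.119 / 0.7255
Exactly, OR = (47 * 51) / (42 * 37) = 2397 / 1554
OR = 1.5425

1.5425


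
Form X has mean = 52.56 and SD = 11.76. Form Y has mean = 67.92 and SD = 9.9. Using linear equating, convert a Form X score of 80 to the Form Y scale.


slope = SD_Y / SD_X = 9.9 / 11.76 ~ 0.8418
intercept = mean_Y - slope * mean_X = 67.92 - (9.9 / 11.76) * 52.56 ~ 23.6731
Y = slope * X + intercept. To avoid rounding drift from the rounded slope/intercept, evaluate the equivalent form Y = mean_Y + SD_Y * (X - mean_X) / SD_X at full precision:
Y = 67.92 + 9.9 * (80 - 52.56) / 11.76
Y = 67.92 + 9.9 * 27.44 / 11.76
Y = 67.92 + 271.656 / 11.76
Y = 67.92 + 23.1
Y = 91.02

91.02


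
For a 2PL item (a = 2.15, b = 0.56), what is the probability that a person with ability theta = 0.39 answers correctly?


a*(theta - b) = 2.15 * (0.39 - 0.56) = -0.3655
exp(--0.3655) = 1.4412
P = 1 / (1 + 1.4412)
P = 0.4096

0.4096


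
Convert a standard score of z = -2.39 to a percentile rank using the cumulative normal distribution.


CDF(z) = 0.5 * (1 + erf(z/sqrt(2)))
erf(-1.69) = -0.9832
CDF = 0.0084
Percentile rank = 0.0084 * 100 = 0.84

0.84


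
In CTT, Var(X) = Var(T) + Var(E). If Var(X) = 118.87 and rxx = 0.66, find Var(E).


var_true = rxx * var_obs = 0.66 * 118.87 = 78.4542
var_error = var_obs - var_true
var_error = 118.87 - 78.4542
var_error = 40.4158

40.4158


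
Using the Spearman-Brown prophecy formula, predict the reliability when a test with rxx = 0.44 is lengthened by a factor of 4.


r_new = (n * rxx) / (1 + (n-1) * rxx)
r_new = (4 * 0.44) / (1 + 3 * 0.44)
r_new = 1.76 / 2.32
r_new = 0.7586

0.7586


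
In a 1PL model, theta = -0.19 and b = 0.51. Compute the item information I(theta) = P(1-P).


P = 1/(1+exp(-(-0.19-0.51))) = 0.3318
I = P*(1-P) = 0.3318 * 0.6682
I = 0.2217

0.2217


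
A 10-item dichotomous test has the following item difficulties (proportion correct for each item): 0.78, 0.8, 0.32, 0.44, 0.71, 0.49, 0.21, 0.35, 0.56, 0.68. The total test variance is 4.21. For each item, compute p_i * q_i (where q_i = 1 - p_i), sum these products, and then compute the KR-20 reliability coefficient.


For each item, compute p_i * q_i:
  Item 1: 0.78 * 0.22 = 0.1716
  Item 2: 0.8 * 0.2 = 0.16
  Item 3: 0.32 * 0.68 = 0.2176
  Item 4: 0.44 * 0.56 = 0.2464
  Item 5: 0.71 * 0.29 = 0.2059
  Item 6: 0.49 * 0.51 = 0.2499
  Item 7: 0.21 * 0.79 = 0.1659
  Item 8: 0.35 * 0.65 = 0.2275
  Item 9: 0.56 * 0.44 = 0.2464
  Item 10: 0.68 * 0.32 = 0.2176
Sum(p_i * q_i) = 0.1716 + 0.16 + 0.2176 + 0.2464 + 0.2059 + 0.2499 + 0.1659 + 0.2275 + 0.2464 + 0.2176 = 2.1088
KR-20 = (k/(k-1)) * (1 - Sum(p_i*q_i) / Var_total)
= (10/9) * (1 - 2.1088/4.21)
= 1.1111 * 0.4991
KR-20 = 0.5546

0.5546


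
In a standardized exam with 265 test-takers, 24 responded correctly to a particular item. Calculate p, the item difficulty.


Item difficulty p = number correct / total examinees
p = 24 / 265
p = 0.0906

0.0906


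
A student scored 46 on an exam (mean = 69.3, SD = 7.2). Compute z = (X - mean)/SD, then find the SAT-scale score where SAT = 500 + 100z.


z = (X - mean) / SD = (46 - 69.3) / 7.2
z = -23.3 / 7.2
z = -3.2361
SAT-scale = SAT = 500 + 100z
Carry z at full precision (z = -23.3 / 7.2) into the conversion:
SAT-scale = 500 + 100 * (-23.3 / 7.2) = 500 + -2330 / 7.2
SAT-scale = 500 + -323.6111
SAT-scale = 176.3889

176.3889


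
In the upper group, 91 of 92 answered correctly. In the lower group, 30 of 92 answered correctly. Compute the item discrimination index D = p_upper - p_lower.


p_upper = 91/92 = 0.9891
p_lower = 30/92 = 0.3261
D = 0.9891 - 0.3261 = 0.663

0.663


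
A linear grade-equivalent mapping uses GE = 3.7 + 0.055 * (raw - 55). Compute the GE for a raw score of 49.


raw - median = 49 - 55 = -6
slope * diff = 0.055 * -6 = -0.33
GE = 3.7 + -0.33
GE = 3.37

3.37


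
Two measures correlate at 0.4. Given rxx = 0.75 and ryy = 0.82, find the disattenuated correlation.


r_corrected = rxy / sqrt(rxx * ryy)
= 0.4 / sqrt(0.75 * 0.82)
= 0.4 / sqrt(0.615)
= 0.4 / 0.784219
r_corrected = 0.5101

0.5101


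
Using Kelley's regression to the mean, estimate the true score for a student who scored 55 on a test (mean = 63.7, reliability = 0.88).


T_est = rxx * X + (1 - rxx) * mean
T_est = 0.88 * 55 + 0.12 * 63.7
T_est = 48.4 + 7.644
T_est = 56.044

56.044


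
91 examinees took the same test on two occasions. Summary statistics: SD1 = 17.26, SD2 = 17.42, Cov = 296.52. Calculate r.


r = cov(X,Y) / (SD_X * SD_Y)
r = 296.52 / (17.26 * 17.42)
r = 296.52 / 300.6692
r = 0.9862

0.9862


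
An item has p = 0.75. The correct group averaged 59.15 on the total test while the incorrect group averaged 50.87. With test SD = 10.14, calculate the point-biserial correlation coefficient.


q = 1 - p = 0.25
rpb = ((M1 - M0) / SD) * sqrt(p * q)
rpb = ((59.15 - 50.87) / 10.14) * sqrt(0.75 * 0.25)
rpb = 0.3536

0.3536


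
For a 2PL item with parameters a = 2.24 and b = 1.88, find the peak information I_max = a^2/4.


For 2PL, max info at theta = b = 1.88
I_max = a^2 / 4 = 2.24^2 / 4
= 5.0176 / 4
I_max = 1.2544

1.2544


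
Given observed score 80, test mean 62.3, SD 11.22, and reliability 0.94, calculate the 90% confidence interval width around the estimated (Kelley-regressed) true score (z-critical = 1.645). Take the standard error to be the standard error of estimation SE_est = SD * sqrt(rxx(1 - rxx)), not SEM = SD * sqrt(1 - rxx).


True score estimate = 0.94*80 + 0.06*62.3 = 78.938
SE_est = SD * sqrt(rxx * (1 - rxx)) = 11.22 * sqrt(0.94 * 0.06) = 11.22 * sqrt(0.0564) = 2.664602
CI = T_est +/- z * SE_est, so width = 2 * z * SE_est = 2 * 1.645 * 2.664602
Width = 8.7665

8.7665


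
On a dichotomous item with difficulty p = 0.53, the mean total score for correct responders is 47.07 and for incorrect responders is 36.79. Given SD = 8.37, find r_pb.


q = 1 - p = 0.47
rpb = ((M1 - M0) / SD) * sqrt(p * q)
rpb = ((47.07 - 36.79) / 8.37) * sqrt(0.53 * 0.47)
rpb = 0.613

0.613


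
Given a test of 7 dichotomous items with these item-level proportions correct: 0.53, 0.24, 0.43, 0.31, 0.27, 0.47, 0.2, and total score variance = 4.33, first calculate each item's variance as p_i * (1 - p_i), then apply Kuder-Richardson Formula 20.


For each item, compute p_i * q_i:
  Item 1: 0.53 * 0.47 = 0.2491
  Item 2: 0.24 * 0.76 = 0.1824
  Item 3: 0.43 * 0.57 = 0.2451
  Item 4: 0.31 * 0.69 = 0.2139
  Item 5: 0.27 * 0.73 = 0.1971
  Item 6: 0.47 * 0.53 = 0.2491
  Item 7: 0.2 * 0.8 = 0.16
Sum(p_i * q_i) = 0.2491 + 0.1824 + 0.2451 + 0.2139 + 0.1971 + 0.2491 + 0.16 = 1.4967
KR-20 = (k/(k-1)) * (1 - Sum(p_i*q_i) / Var_total)
= (7/6) * (1 - 1.4967/4.33)
= 1.1667 * 0.6543
KR-20 = 0.7634

0.7634


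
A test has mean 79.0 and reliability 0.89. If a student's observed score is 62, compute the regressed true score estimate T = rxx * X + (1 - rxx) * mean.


T_est = rxx * X + (1 - rxx) * mean
T_est = 0.89 * 62 + 0.11 * 79.0
T_est = 55.18 + 8.69
T_est = 63.87

63.87


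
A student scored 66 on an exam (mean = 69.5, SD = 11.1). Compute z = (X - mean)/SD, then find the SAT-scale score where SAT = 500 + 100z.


z = (X - mean) / SD = (66 - 69.5) / 11.1
z = -3.5 / 11.1
z = -0.3153
SAT-scale = SAT = 500 + 100z
Carry z at full precision (z = -3.5 / 11.1) into the conversion:
SAT-scale = 500 + 100 * (-3.5 / 11.1) = 500 + -350 / 11.1
SAT-scale = 500 + -31.5315
SAT-scale = 468.4685

468.4685


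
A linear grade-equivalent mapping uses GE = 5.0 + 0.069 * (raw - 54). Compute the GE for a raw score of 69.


raw - median = 69 - 54 = 15
slope * diff = 0.069 * 15 = 1.035
GE = 5.0 + 1.035
GE = 6.035

6.035


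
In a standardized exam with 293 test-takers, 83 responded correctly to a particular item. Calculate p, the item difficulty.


Item difficulty p = number correct / total examinees
p = 83 / 293
p = 0.2833

0.2833


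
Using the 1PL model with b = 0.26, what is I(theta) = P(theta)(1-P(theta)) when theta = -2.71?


P = 1/(1+exp(-(-2.71-0.26))) = 0.0488
I = P*(1-P) = 0.0488 * 0.9512
I = 0.0464

0.0464


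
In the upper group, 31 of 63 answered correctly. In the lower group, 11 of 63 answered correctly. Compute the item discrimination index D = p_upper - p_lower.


p_upper = 31/63 = 0.4921
p_lower = 11/63 = 0.1746
D = 0.4921 - 0.1746 = 0.3175

0.3175


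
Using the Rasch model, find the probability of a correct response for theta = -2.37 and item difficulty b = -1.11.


theta - b = -2.37 - -1.11 = -1.26
exp(-(theta - b)) = exp(1.26) = 3.5254
P = 1 / (1 + 3.5254)
P = 0.221

0.221


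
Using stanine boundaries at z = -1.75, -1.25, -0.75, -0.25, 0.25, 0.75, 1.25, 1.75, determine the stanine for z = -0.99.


Stanine boundaries: [-1.75, -1.25, -0.75, -0.25, 0.25, 0.75, 1.25, 1.75]
z = -0.99
Check each boundary:
  z >= -1.75 -> could be stanine 2
  z >= -1.25 -> could be stanine 3
  z < -0.75
  z < -0.25
  z < 0.25
  z < 0.75
  z < 1.25
  z < 1.75
Highest qualifying boundary gives stanine = 3

3


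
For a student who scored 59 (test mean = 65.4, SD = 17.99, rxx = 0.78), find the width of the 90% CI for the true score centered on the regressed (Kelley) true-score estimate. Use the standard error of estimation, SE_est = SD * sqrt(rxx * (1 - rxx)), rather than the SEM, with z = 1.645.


True score estimate = 0.78*59 + 0.22*65.4 = 60.408
SE_est = SD * sqrt(rxx * (1 - rxx)) = 17.99 * sqrt(0.78 * 0.22) = 17.99 * sqrt(0.1716) = 7.452291
CI = T_est +/- z * SE_est, so width = 2 * z * SE_est = 2 * 1.645 * 7.452291
Width = 24.518

24.518


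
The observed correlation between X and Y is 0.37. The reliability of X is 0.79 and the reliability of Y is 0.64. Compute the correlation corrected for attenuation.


r_corrected = rxy / sqrt(rxx * ryy)
= 0.37 / sqrt(0.79 * 0.64)
= 0.37 / sqrt(0.5056)
= 0.37 / 0.711056
r_corrected = 0.5204

0.5204


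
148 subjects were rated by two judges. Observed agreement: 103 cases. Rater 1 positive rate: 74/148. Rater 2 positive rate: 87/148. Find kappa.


P_o = 103/148 = 0.695946
P_e = (74*87 + 74*61) / 21904 = 0.5
kappa = (P_o - P_e) / (1 - P_e)
kappa = (0.695946 - 0.5) / (1 - 0.5)
kappa = 0.3919

0.3919


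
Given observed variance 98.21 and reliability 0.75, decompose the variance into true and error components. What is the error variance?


var_true = rxx * var_obs = 0.75 * 98.21 = 73.6575
var_error = var_obs - var_true
var_error = 98.21 - 73.6575
var_error = 24.5525

24.5525


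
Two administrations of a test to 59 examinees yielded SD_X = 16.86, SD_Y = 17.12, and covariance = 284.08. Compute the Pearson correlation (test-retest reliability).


r = cov(X,Y) / (SD_X * SD_Y)
r = 284.08 / (16.86 * 17.12)
r = 284.08 / 288.6432
r = 0.9842

0.9842


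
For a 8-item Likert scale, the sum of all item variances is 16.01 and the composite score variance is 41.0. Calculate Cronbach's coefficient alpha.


alpha = (k/(k-1)) * (1 - sum(si^2)/s_total^2)
= (8/7) * (1 - 16.01/41.0)
alpha = 0.6966

0.6966


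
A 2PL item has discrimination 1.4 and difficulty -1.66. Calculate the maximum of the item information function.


For 2PL, max info at theta = b = -1.66
I_max = a^2 / 4 = 1.4^2 / 4
= 1.96 / 4
I_max = 0.49

0.49


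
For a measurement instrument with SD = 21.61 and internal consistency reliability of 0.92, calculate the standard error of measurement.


SEM = SD * sqrt(1 - rxx)
SEM = 21.61 * sqrt(1 - 0.92)
SEM = 21.61 * sqrt(0.08) = 21.61 * 0.282843
SEM = 6.1122

6.1122


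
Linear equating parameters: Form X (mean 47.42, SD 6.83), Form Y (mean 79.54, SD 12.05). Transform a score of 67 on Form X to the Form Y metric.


slope = SD_Y / SD_X = 12.05 / 6.83 ~ 1.7643
intercept = mean_Y - slope * mean_X = 79.54 - (12.05 / 6.83) * 47.42 ~ -4.1219
Y = slope * X + intercept. To avoid rounding drift from the rounded slope/intercept, evaluate the equivalent form Y = mean_Y + SD_Y * (X - mean_X) / SD_X at full precision:
Y = 79.54 + 12.05 * (67 - 47.42) / 6.83
Y = 79.54 + 12.05 * 19.58 / 6.83
Y = 79.54 + 235.939 / 6.83
Y = 79.54 + 34.5445
Y = 114.0845

114.0845


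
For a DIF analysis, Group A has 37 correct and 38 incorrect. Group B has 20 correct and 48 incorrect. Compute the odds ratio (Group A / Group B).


Odds_A = 37/38 = 0.9737
Odds_B = 20/48 = 0.4167
OR = Odds_A / Odds_B = 0.9737 / 0.4167
Exactly, OR = (37 * 48) / (38 * 20) = 1776 / 760
OR = 2.3368

2.3368


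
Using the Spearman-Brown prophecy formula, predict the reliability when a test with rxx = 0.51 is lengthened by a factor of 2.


r_new = (n * rxx) / (1 + (n-1) * rxx)
r_new = (2 * 0.51) / (1 + 1 * 0.51)
r_new = 1.02 / 1.51
r_new = 0.6755

0.6755


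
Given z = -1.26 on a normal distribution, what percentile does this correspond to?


CDF(z) = 0.5 * (1 + erf(z/sqrt(2)))
erf(-0.891) = -0.7923
CDF = 0.1038
Percentile rank = 0.1038 * 100 = 10.38

10.38


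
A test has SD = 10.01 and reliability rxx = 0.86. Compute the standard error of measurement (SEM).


SEM = SD * sqrt(1 - rxx)
SEM = 10.01 * sqrt(1 - 0.86)
SEM = 10.01 * sqrt(0.14) = 10.01 * 0.374166
SEM = 3.7454

3.7454


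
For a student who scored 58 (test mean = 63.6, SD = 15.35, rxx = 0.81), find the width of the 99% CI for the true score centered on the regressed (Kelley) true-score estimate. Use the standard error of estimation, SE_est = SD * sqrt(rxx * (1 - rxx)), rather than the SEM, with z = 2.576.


True score estimate = 0.81*58 + 0.19*63.6 = 59.064
SE_est = SD * sqrt(rxx * (1 - rxx)) = 15.35 * sqrt(0.81 * 0.19) = 15.35 * sqrt(0.1539) = 6.021819
CI = T_est +/- z * SE_est, so width = 2 * z * SE_est = 2 * 2.576 * 6.021819
Width = 31.0244

31.0244


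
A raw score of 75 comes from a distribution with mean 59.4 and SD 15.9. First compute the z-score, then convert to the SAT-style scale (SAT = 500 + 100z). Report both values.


z = (X - mean) / SD = (75 - 59.4) / 15.9
z = 15.6 / 15.9
z = 0.9811
SAT-scale = SAT = 500 + 100z
Carry z at full precision (z = 15.6 / 15.9) into the conversion:
SAT-scale = 500 + 100 * (15.6 / 15.9) = 500 + 1560 / 15.9
SAT-scale = 500 + 98.1132
SAT-scale = 598.1132

598.1132


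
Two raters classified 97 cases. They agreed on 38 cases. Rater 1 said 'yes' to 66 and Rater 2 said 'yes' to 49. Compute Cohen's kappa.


P_o = 38/97 = 0.391753
P_e = (66*49 + 31*48) / 9409 = 0.50186
kappa = (P_o - P_e) / (1 - P_e)
kappa = (0.391753 - 0.50186) / (1 - 0.50186)
kappa = -0.221

-0.221


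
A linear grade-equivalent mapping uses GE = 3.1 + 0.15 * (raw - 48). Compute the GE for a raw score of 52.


raw - median = 52 - 48 = 4
slope * diff = 0.15 * 4 = 0.6
GE = 3.1 + 0.6
GE = 3.7

3.7


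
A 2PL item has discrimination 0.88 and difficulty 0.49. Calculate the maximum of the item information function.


For 2PL, max info at theta = b = 0.49
I_max = a^2 / 4 = 0.88^2 / 4
= 0.7744 / 4
I_max = 0.1936

0.1936


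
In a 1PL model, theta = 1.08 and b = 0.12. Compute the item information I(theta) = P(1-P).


P = 1/(1+exp(-(1.08-0.12))) = 0.7231
I = P*(1-P) = 0.7231 * 0.2769
I = 0.2002

0.2002


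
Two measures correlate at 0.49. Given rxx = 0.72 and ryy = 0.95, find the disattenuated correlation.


r_corrected = rxy / sqrt(rxx * ryy)
= 0.49 / sqrt(0.72 * 0.95)
= 0.49 / sqrt(0.684)
= 0.49 / 0.827043
r_corrected = 0.5925

0.5925


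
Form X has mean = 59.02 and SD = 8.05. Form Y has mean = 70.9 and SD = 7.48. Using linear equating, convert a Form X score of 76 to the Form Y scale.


slope = SD_Y / SD_X = 7.48 / 8.05 ~ 0.9292
intercept = mean_Y - slope * mean_X = 70.9 - (7.48 / 8.05) * 59.02 ~ 16.0591
Y = slope * X + intercept. To avoid rounding drift from the rounded slope/intercept, evaluate the equivalent form Y = mean_Y + SD_Y * (X - mean_X) / SD_X at full precision:
Y = 70.9 + 7.48 * (76 - 59.02) / 8.05
Y = 70.9 + 7.48 * 16.98 / 8.05
Y = 70.9 + 127.0104 / 8.05
Y = 70.9 + 15.7777
Y = 86.6777

86.6777
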